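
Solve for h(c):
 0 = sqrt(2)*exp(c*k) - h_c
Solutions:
 h(c) = C1 + sqrt(2)*exp(c*k)/k


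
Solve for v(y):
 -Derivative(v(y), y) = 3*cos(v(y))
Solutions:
 v(y) = pi - asin((C1 + exp(6*y))/(C1 - exp(6*y)))
 v(y) = asin((C1 + exp(6*y))/(C1 - exp(6*y)))


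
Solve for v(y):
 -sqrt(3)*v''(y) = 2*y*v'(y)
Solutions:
 v(y) = C1 + C2*erf(3^(3/4)*y/3)


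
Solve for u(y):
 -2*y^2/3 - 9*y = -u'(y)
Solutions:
 u(y) = C1 + 2*y^3/9 + 9*y^2/2


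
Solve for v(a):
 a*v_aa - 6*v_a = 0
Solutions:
 v(a) = C1 + C2*a^7


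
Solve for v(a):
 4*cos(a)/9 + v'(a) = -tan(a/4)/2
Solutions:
 v(a) = C1 + 2*log(cos(a/4)) - 4*sin(a)/9


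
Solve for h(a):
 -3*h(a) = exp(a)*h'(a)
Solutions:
 h(a) = C1*exp(3*exp(-a))


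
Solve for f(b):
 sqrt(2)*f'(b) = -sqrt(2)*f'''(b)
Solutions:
 f(b) = C1 + C2*sin(b) + C3*cos(b)


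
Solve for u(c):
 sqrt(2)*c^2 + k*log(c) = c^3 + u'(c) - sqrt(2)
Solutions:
 u(c) = C1 - c^4/4 + sqrt(2)*c^3/3 + c*k*log(c) - c*k + sqrt(2)*c


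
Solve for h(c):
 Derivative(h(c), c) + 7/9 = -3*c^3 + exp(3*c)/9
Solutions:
 h(c) = C1 - 3*c^4/4 - 7*c/9 + exp(3*c)/27


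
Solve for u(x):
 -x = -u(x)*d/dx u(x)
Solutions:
 u(x) = -sqrt(C1 + x^2)
 u(x) = sqrt(C1 + x^2)


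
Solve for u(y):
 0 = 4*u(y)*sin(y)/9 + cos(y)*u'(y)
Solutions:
 u(y) = C1*cos(y)^(4/9)


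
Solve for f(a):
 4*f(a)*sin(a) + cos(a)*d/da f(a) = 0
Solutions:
 f(a) = C1*cos(a)^4


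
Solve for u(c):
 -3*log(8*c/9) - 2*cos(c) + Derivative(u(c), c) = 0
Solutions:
 u(c) = C1 + 3*c*log(c) - 6*c*log(3) - 3*c + 9*c*log(2) + 2*sin(c)


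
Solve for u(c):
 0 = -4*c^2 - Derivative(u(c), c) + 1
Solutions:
 u(c) = C1 - 4*c^3/3 + c


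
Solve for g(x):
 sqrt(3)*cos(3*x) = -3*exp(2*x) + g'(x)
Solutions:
 g(x) = C1 + 3*exp(2*x)/2 + sqrt(3)*sin(3*x)/3


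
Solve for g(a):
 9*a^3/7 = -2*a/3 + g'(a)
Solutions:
 g(a) = C1 + 9*a^4/28 + a^2/3


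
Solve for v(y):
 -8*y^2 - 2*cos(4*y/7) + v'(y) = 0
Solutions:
 v(y) = C1 + 8*y^3/3 + 7*sin(4*y/7)/2


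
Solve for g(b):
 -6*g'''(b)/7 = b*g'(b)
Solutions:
 g(b) = C1 + Integral(C2*airyai(-6^(2/3)*7^(1/3)*b/6) + C3*airybi(-6^(2/3)*7^(1/3)*b/6), b)


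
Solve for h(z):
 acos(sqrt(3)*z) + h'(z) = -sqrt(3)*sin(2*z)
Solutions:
 h(z) = C1 - z*acos(sqrt(3)*z) + sqrt(3)*sqrt(1 - 3*z^2)/3 + sqrt(3)*cos(2*z)/2


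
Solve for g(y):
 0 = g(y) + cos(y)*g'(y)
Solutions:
 g(y) = C1*sqrt(sin(y) - 1)/sqrt(sin(y) + 1)


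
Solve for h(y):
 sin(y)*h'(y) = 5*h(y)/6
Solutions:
 h(y) = C1*(cos(y) - 1)^(5/12)/(cos(y) + 1)^(5/12)


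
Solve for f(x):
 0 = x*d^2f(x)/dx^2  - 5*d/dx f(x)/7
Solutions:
 f(x) = C1 + C2*x^(12/7)


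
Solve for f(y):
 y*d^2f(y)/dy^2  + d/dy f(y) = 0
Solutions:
 f(y) = C1 + C2*log(y)


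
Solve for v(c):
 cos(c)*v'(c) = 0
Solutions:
 v(c) = C1


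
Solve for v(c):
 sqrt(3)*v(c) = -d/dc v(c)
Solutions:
 v(c) = C1*exp(-sqrt(3)*c)


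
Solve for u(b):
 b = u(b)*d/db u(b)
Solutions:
 u(b) = -sqrt(C1 + b^2)
 u(b) = sqrt(C1 + b^2)


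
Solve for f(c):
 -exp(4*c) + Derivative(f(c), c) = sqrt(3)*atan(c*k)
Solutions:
 f(c) = C1 + sqrt(3)*Piecewise((c*atan(c*k) - log(c^2*k^2 + 1)/(2*k), Ne(k, 0)), (0, True)) + exp(4*c)/4


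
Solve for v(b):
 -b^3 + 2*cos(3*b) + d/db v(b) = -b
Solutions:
 v(b) = C1 + b^4/4 - b^2/2 - 2*sin(3*b)/3


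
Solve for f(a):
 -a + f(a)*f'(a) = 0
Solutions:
 f(a) = -sqrt(C1 + a^2)
 f(a) = sqrt(C1 + a^2)


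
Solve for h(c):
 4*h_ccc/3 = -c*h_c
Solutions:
 h(c) = C1 + Integral(C2*airyai(-6^(1/3)*c/2) + C3*airybi(-6^(1/3)*c/2), c)


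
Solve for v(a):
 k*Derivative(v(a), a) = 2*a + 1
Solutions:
 v(a) = C1 + a^2/k + a/k


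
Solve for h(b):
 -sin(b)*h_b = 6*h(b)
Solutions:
 h(b) = C1*(cos(b)^3 + 3*cos(b)^2 + 3*cos(b) + 1)/(cos(b)^3 - 3*cos(b)^2 + 3*cos(b) - 1)


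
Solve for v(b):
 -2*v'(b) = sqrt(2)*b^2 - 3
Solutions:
 v(b) = C1 - sqrt(2)*b^3/6 + 3*b/2


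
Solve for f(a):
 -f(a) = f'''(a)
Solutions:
 f(a) = C3*exp(-a) + (C1*sin(sqrt(3)*a/2) + C2*cos(sqrt(3)*a/2))*exp(a/2)


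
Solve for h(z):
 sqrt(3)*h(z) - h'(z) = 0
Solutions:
 h(z) = C1*exp(sqrt(3)*z)


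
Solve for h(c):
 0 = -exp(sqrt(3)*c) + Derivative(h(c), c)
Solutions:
 h(c) = C1 + sqrt(3)*exp(sqrt(3)*c)/3


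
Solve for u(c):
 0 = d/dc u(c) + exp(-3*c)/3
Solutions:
 u(c) = C1 + exp(-3*c)/9


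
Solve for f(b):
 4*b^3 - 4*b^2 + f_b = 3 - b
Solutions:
 f(b) = C1 - b^4 + 4*b^3/3 - b^2/2 + 3*b


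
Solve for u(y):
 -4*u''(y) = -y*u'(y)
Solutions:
 u(y) = C1 + C2*erfi(sqrt(2)*y/4)


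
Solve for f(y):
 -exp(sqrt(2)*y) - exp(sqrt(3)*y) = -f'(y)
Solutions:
 f(y) = C1 + sqrt(2)*exp(sqrt(2)*y)/2 + sqrt(3)*exp(sqrt(3)*y)/3


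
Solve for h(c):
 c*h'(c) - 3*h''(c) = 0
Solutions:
 h(c) = C1 + C2*erfi(sqrt(6)*c/6)


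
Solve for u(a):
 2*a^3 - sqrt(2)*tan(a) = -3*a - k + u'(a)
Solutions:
 u(a) = C1 + a^4/2 + 3*a^2/2 + a*k + sqrt(2)*log(cos(a))


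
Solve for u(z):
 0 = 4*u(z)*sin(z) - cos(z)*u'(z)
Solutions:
 u(z) = C1/cos(z)^4


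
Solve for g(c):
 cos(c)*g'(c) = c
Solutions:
 g(c) = C1 + Integral(c/cos(c), c)


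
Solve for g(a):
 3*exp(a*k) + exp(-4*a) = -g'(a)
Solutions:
 g(a) = C1 + exp(-4*a)/4 - 3*exp(a*k)/k


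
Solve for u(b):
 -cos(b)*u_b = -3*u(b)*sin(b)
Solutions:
 u(b) = C1/cos(b)^3


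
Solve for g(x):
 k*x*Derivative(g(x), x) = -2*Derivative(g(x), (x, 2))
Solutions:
 g(x) = Piecewise((-sqrt(pi)*C1*erf(sqrt(k)*x/2)/sqrt(k) - C2, (k > 0) | (k < 0)), (-C1*x - C2, True))


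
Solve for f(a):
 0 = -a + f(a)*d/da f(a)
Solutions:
 f(a) = -sqrt(C1 + a^2)
 f(a) = sqrt(C1 + a^2)


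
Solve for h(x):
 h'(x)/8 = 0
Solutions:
 h(x) = C1


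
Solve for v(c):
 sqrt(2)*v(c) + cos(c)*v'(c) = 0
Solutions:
 v(c) = C1*(sin(c) - 1)^(sqrt(2)/2)/(sin(c) + 1)^(sqrt(2)/2)


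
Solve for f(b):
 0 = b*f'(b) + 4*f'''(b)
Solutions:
 f(b) = C1 + Integral(C2*airyai(-2^(1/3)*b/2) + C3*airybi(-2^(1/3)*b/2), b)


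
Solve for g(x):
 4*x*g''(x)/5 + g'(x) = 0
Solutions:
 g(x) = C1 + C2/x^(1/4)


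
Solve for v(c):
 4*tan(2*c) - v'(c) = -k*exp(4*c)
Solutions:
 v(c) = C1 + k*exp(4*c)/4 - 2*log(cos(2*c))


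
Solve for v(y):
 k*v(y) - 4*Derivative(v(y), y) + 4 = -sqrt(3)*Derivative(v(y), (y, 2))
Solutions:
 v(y) = C1*exp(sqrt(3)*y*(2 - sqrt(-sqrt(3)*k + 4))/3) + C2*exp(sqrt(3)*y*(sqrt(-sqrt(3)*k + 4) + 2)/3) - 4/k


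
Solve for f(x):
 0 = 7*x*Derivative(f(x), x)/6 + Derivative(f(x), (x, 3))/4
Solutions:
 f(x) = C1 + Integral(C2*airyai(-14^(1/3)*3^(2/3)*x/3) + C3*airybi(-14^(1/3)*3^(2/3)*x/3), x)


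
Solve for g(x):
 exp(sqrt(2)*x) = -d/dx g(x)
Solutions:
 g(x) = C1 - sqrt(2)*exp(sqrt(2)*x)/2


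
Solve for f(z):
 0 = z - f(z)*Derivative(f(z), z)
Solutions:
 f(z) = -sqrt(C1 + z^2)
 f(z) = sqrt(C1 + z^2)


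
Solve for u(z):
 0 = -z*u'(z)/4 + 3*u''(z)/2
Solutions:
 u(z) = C1 + C2*erfi(sqrt(3)*z/6)


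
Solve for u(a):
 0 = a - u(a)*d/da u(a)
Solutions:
 u(a) = -sqrt(C1 + a^2)
 u(a) = sqrt(C1 + a^2)


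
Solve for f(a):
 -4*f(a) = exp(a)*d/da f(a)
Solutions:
 f(a) = C1*exp(4*exp(-a))


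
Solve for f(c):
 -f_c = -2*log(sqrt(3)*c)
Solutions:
 f(c) = C1 + 2*c*log(c) - 2*c + c*log(3)


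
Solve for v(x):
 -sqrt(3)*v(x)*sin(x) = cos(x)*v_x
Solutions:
 v(x) = C1*cos(x)^(sqrt(3))


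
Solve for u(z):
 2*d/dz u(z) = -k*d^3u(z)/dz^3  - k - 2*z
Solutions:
 u(z) = C1 + C2*exp(-sqrt(2)*z*sqrt(-1/k)) + C3*exp(sqrt(2)*z*sqrt(-1/k)) - k*z/2 - z^2/2


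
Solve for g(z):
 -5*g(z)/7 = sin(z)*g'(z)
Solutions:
 g(z) = C1*(cos(z) + 1)^(5/14)/(cos(z) - 1)^(5/14)


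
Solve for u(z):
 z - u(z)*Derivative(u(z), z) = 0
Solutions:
 u(z) = -sqrt(C1 + z^2)
 u(z) = sqrt(C1 + z^2)


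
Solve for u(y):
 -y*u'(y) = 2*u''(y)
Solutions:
 u(y) = C1 + C2*erf(y/2)


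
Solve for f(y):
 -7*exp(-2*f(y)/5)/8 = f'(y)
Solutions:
 f(y) = 5*log(-sqrt(C1 - 7*y)) - 5*log(10) + 5*log(5)/2
 f(y) = 5*log(C1 - 7*y)/2 - 5*log(10) + 5*log(5)/2


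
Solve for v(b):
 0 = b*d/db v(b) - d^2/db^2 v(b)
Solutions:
 v(b) = C1 + C2*erfi(sqrt(2)*b/2)


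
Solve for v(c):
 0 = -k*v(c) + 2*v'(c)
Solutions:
 v(c) = C1*exp(c*k/2)


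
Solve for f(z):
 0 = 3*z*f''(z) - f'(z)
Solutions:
 f(z) = C1 + C2*z^(4/3)


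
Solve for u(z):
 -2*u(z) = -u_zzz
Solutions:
 u(z) = C3*exp(2^(1/3)*z) + (C1*sin(2^(1/3)*sqrt(3)*z/2) + C2*cos(2^(1/3)*sqrt(3)*z/2))*exp(-2^(1/3)*z/2)


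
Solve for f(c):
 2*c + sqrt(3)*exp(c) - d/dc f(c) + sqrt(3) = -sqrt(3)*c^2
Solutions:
 f(c) = C1 + sqrt(3)*c^3/3 + c^2 + sqrt(3)*c + sqrt(3)*exp(c)


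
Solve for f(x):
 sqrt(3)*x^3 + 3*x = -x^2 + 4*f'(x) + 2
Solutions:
 f(x) = C1 + sqrt(3)*x^4/16 + x^3/12 + 3*x^2/8 - x/2


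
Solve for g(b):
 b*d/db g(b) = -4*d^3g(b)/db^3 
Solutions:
 g(b) = C1 + Integral(C2*airyai(-2^(1/3)*b/2) + C3*airybi(-2^(1/3)*b/2), b)


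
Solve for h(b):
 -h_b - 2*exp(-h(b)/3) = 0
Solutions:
 h(b) = 3*log(C1 - 2*b/3)


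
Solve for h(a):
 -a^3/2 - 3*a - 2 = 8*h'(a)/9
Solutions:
 h(a) = C1 - 9*a^4/64 - 27*a^2/16 - 9*a/4


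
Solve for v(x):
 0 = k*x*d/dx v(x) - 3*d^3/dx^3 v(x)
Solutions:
 v(x) = C1 + Integral(C2*airyai(3^(2/3)*k^(1/3)*x/3) + C3*airybi(3^(2/3)*k^(1/3)*x/3), x)


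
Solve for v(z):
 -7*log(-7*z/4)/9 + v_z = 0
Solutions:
 v(z) = C1 + 7*z*log(-z)/9 + 7*z*(-2*log(2) - 1 + log(7))/9


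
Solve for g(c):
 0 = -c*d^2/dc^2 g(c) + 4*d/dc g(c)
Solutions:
 g(c) = C1 + C2*c^5


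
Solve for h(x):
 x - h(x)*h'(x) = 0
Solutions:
 h(x) = -sqrt(C1 + x^2)
 h(x) = sqrt(C1 + x^2)


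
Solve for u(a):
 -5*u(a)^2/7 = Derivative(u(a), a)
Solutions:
 u(a) = 7/(C1 + 5*a)


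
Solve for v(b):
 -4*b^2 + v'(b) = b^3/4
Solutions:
 v(b) = C1 + b^4/16 + 4*b^3/3


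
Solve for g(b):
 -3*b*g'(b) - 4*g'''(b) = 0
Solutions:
 g(b) = C1 + Integral(C2*airyai(-6^(1/3)*b/2) + C3*airybi(-6^(1/3)*b/2), b)


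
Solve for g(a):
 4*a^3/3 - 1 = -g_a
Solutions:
 g(a) = C1 - a^4/3 + a


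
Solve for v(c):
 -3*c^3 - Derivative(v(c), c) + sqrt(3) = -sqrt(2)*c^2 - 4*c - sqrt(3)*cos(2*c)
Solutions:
 v(c) = C1 - 3*c^4/4 + sqrt(2)*c^3/3 + 2*c^2 + sqrt(3)*(c + sin(c)*cos(c))


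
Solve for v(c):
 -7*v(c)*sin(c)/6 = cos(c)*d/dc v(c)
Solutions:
 v(c) = C1*cos(c)^(7/6)


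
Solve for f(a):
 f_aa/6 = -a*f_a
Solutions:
 f(a) = C1 + C2*erf(sqrt(3)*a)


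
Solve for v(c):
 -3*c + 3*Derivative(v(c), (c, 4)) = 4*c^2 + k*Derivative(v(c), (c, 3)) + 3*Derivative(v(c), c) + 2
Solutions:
 v(c) = C1 + C2*exp(c*(-2*2^(1/3)*k^2/(-2*k^3 + sqrt(-4*k^6 + (2*k^3 + 729)^2) - 729)^(1/3) + 2*k - 2^(2/3)*(-2*k^3 + sqrt(-4*k^6 + (2*k^3 + 729)^2) - 729)^(1/3))/18) + C3*exp(c*(-8*2^(1/3)*k^2/((-1 + sqrt(3)*I)*(-2*k^3 + sqrt(-4*k^6 + (2*k^3 + 729)^2) - 729)^(1/3)) + 4*k + 2^(2/3)*(-2*k^3 + sqrt(-4*k^6 + (2*k^3 + 729)^2) - 729)^(1/3) - 2^(2/3)*sqrt(3)*I*(-2*k^3 + sqrt(-4*k^6 + (2*k^3 + 729)^2) - 729)^(1/3))/36) + C4*exp(c*(8*2^(1/3)*k^2/((1 + sqrt(3)*I)*(-2*k^3 + sqrt(-4*k^6 + (2*k^3 + 729)^2) - 729)^(1/3)) + 4*k + 2^(2/3)*(-2*k^3 + sqrt(-4*k^6 + (2*k^3 + 729)^2) - 729)^(1/3) + 2^(2/3)*sqrt(3)*I*(-2*k^3 + sqrt(-4*k^6 + (2*k^3 + 729)^2) - 729)^(1/3))/36) - 4*c^3/9 - c^2/2 + 8*c*k/9 - 2*c/3


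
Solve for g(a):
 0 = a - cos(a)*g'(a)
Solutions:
 g(a) = C1 + Integral(a/cos(a), a)


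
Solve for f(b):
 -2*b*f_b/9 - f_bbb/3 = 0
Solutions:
 f(b) = C1 + Integral(C2*airyai(-2^(1/3)*3^(2/3)*b/3) + C3*airybi(-2^(1/3)*3^(2/3)*b/3), b)


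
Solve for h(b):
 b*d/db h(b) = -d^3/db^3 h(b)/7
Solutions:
 h(b) = C1 + Integral(C2*airyai(-7^(1/3)*b) + C3*airybi(-7^(1/3)*b), b)


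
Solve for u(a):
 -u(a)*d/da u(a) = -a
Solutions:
 u(a) = -sqrt(C1 + a^2)
 u(a) = sqrt(C1 + a^2)


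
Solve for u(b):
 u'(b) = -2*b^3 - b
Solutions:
 u(b) = C1 - b^4/2 - b^2/2


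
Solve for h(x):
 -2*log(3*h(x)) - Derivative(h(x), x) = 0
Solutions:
 Integral(1/(log(_y) + log(3)), (_y, h(x)))/2 = C1 - x


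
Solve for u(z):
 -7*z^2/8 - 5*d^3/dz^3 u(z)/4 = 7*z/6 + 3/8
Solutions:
 u(z) = C1 + C2*z + C3*z^2 - 7*z^5/600 - 7*z^4/180 - z^3/20


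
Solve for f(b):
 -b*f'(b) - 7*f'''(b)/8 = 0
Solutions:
 f(b) = C1 + Integral(C2*airyai(-2*7^(2/3)*b/7) + C3*airybi(-2*7^(2/3)*b/7), b)


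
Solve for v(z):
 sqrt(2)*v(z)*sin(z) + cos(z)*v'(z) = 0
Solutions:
 v(z) = C1*cos(z)^(sqrt(2))


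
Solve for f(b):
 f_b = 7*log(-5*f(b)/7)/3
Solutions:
 -3*Integral(1/(log(-_y) - log(7) + log(5)), (_y, f(b)))/7 = C1 - b


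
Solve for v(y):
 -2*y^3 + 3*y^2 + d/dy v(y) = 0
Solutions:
 v(y) = C1 + y^4/2 - y^3


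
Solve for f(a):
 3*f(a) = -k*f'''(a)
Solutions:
 f(a) = C1*exp(3^(1/3)*a*(-1/k)^(1/3)) + C2*exp(a*(-1/k)^(1/3)*(-3^(1/3) + 3^(5/6)*I)/2) + C3*exp(-a*(-1/k)^(1/3)*(3^(1/3) + 3^(5/6)*I)/2)


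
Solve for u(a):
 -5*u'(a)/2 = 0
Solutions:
 u(a) = C1


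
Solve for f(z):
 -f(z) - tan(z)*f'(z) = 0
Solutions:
 f(z) = C1/sin(z)


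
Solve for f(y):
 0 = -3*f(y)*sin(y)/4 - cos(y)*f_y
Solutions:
 f(y) = C1*cos(y)^(3/4)


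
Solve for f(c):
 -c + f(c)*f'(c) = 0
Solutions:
 f(c) = -sqrt(C1 + c^2)
 f(c) = sqrt(C1 + c^2)


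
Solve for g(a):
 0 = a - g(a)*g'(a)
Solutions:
 g(a) = -sqrt(C1 + a^2)
 g(a) = sqrt(C1 + a^2)


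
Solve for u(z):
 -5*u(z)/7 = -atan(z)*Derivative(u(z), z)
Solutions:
 u(z) = C1*exp(5*Integral(1/atan(z), z)/7)


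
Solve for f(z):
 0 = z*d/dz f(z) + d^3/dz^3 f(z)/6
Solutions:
 f(z) = C1 + Integral(C2*airyai(-6^(1/3)*z) + C3*airybi(-6^(1/3)*z), z)


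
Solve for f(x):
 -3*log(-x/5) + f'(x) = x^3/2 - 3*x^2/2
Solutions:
 f(x) = C1 + x^4/8 - x^3/2 + 3*x*log(-x) + 3*x*(-log(5) - 1)


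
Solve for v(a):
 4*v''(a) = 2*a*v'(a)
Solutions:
 v(a) = C1 + C2*erfi(a/2)


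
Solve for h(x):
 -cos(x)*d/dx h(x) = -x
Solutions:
 h(x) = C1 + Integral(x/cos(x), x)


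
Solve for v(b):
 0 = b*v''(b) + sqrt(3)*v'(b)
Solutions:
 v(b) = C1 + C2*b^(1 - sqrt(3))


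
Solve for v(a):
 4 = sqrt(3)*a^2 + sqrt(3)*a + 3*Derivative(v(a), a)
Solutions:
 v(a) = C1 - sqrt(3)*a^3/9 - sqrt(3)*a^2/6 + 4*a/3


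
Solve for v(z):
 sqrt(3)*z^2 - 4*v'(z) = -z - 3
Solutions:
 v(z) = C1 + sqrt(3)*z^3/12 + z^2/8 + 3*z/4


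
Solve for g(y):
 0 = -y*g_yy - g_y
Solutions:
 g(y) = C1 + C2*log(y)


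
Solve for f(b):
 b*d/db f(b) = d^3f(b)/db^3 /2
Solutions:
 f(b) = C1 + Integral(C2*airyai(2^(1/3)*b) + C3*airybi(2^(1/3)*b), b)


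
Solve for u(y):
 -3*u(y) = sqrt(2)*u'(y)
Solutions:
 u(y) = C1*exp(-3*sqrt(2)*y/2)


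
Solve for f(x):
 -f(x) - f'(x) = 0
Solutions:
 f(x) = C1*exp(-x)


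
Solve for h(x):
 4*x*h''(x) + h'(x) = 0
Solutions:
 h(x) = C1 + C2*x^(3/4)


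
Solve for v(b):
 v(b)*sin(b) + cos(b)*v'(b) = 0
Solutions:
 v(b) = C1*cos(b)


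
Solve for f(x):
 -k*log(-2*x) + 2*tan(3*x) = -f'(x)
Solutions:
 f(x) = C1 + k*x*(log(-x) - 1) + k*x*log(2) + 2*log(cos(3*x))/3


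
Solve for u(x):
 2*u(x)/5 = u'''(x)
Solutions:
 u(x) = C3*exp(2^(1/3)*5^(2/3)*x/5) + (C1*sin(2^(1/3)*sqrt(3)*5^(2/3)*x/10) + C2*cos(2^(1/3)*sqrt(3)*5^(2/3)*x/10))*exp(-2^(1/3)*5^(2/3)*x/10)


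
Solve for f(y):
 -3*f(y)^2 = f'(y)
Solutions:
 f(y) = 1/(C1 + 3*y)


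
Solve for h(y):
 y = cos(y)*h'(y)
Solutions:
 h(y) = C1 + Integral(y/cos(y), y)


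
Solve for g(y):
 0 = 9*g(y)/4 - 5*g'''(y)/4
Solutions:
 g(y) = C3*exp(15^(2/3)*y/5) + (C1*sin(3*3^(1/6)*5^(2/3)*y/10) + C2*cos(3*3^(1/6)*5^(2/3)*y/10))*exp(-15^(2/3)*y/10)


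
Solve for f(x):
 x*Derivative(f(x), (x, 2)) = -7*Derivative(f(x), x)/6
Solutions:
 f(x) = C1 + C2/x^(1/6)


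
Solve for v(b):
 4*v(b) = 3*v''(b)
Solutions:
 v(b) = C1*exp(-2*sqrt(3)*b/3) + C2*exp(2*sqrt(3)*b/3)


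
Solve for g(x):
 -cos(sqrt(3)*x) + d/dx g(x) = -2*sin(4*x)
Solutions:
 g(x) = C1 + sqrt(3)*sin(sqrt(3)*x)/3 + cos(4*x)/2


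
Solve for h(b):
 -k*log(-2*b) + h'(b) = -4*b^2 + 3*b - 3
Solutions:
 h(b) = C1 - 4*b^3/3 + 3*b^2/2 + b*k*log(-b) + b*(-k + k*log(2) - 3)


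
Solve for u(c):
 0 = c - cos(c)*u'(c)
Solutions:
 u(c) = C1 + Integral(c/cos(c), c)


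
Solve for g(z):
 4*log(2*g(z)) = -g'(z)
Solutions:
 Integral(1/(log(_y) + log(2)), (_y, g(z)))/4 = C1 - z


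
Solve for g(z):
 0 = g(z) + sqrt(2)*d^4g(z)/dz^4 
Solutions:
 g(z) = (C1*sin(2^(3/8)*z/2) + C2*cos(2^(3/8)*z/2))*exp(-2^(3/8)*z/2) + (C3*sin(2^(3/8)*z/2) + C4*cos(2^(3/8)*z/2))*exp(2^(3/8)*z/2)


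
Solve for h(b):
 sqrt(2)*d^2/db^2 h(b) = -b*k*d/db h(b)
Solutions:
 h(b) = Piecewise((-2^(3/4)*sqrt(pi)*C1*erf(2^(1/4)*b*sqrt(k)/2)/(2*sqrt(k)) - C2, (k > 0) | (k < 0)), (-C1*b - C2, True))


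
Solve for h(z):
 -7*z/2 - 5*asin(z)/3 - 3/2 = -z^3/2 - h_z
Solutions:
 h(z) = C1 - z^4/8 + 7*z^2/4 + 5*z*asin(z)/3 + 3*z/2 + 5*sqrt(1 - z^2)/3


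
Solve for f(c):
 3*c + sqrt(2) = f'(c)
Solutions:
 f(c) = C1 + 3*c^2/2 + sqrt(2)*c


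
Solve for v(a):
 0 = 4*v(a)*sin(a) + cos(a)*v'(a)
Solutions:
 v(a) = C1*cos(a)^4


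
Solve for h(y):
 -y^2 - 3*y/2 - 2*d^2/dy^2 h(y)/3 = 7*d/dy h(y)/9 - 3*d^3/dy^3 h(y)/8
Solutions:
 h(y) = C1 + C2*exp(2*y*(4 - sqrt(58))/9) + C3*exp(2*y*(4 + sqrt(58))/9) - 3*y^3/7 + 27*y^2/196 - 2025*y/1372


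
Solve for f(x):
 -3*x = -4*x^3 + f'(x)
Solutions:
 f(x) = C1 + x^4 - 3*x^2/2


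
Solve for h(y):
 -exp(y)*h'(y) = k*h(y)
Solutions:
 h(y) = C1*exp(k*exp(-y))


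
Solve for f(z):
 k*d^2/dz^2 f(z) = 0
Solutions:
 f(z) = C1 + C2*z


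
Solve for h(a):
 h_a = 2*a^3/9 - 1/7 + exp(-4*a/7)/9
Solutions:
 h(a) = C1 + a^4/18 - a/7 - 7*exp(-4*a/7)/36


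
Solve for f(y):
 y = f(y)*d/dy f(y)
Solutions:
 f(y) = -sqrt(C1 + y^2)
 f(y) = sqrt(C1 + y^2)


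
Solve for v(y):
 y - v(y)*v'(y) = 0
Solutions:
 v(y) = -sqrt(C1 + y^2)
 v(y) = sqrt(C1 + y^2)


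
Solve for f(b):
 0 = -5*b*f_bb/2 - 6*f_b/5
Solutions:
 f(b) = C1 + C2*b^(13/25)


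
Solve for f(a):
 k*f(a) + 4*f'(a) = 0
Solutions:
 f(a) = C1*exp(-a*k/4)


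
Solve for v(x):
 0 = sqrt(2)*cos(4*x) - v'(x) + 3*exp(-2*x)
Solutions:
 v(x) = C1 + sqrt(2)*sin(4*x)/4 - 3*exp(-2*x)/2


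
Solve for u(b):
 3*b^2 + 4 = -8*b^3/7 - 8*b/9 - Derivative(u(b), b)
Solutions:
 u(b) = C1 - 2*b^4/7 - b^3 - 4*b^2/9 - 4*b


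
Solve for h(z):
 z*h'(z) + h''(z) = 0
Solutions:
 h(z) = C1 + C2*erf(sqrt(2)*z/2)


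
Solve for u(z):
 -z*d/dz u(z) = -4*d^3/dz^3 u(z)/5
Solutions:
 u(z) = C1 + Integral(C2*airyai(10^(1/3)*z/2) + C3*airybi(10^(1/3)*z/2), z)


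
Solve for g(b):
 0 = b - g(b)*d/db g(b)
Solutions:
 g(b) = -sqrt(C1 + b^2)
 g(b) = sqrt(C1 + b^2)


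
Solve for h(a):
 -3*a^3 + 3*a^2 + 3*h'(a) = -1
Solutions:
 h(a) = C1 + a^4/4 - a^3/3 - a/3


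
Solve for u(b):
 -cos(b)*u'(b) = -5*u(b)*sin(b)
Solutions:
 u(b) = C1/cos(b)^5


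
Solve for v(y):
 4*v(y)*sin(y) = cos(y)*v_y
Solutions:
 v(y) = C1/cos(y)^4


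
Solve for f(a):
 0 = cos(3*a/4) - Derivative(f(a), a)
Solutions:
 f(a) = C1 + 4*sin(3*a/4)/3


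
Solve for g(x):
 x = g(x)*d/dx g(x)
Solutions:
 g(x) = -sqrt(C1 + x^2)
 g(x) = sqrt(C1 + x^2)


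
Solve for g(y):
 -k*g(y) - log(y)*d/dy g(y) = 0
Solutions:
 g(y) = C1*exp(-k*li(y))


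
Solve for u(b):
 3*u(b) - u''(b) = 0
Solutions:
 u(b) = C1*exp(-sqrt(3)*b) + C2*exp(sqrt(3)*b)


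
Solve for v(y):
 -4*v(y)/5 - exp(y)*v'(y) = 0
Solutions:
 v(y) = C1*exp(4*exp(-y)/5)


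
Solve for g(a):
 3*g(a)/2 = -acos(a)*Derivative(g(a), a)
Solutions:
 g(a) = C1*exp(-3*Integral(1/acos(a), a)/2)


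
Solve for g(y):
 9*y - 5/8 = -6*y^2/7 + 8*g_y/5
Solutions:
 g(y) = C1 + 5*y^3/28 + 45*y^2/16 - 25*y/64


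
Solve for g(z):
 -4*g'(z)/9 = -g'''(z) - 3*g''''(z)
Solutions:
 g(z) = C1 + C2*exp(-z*((6*sqrt(78) + 53)^(-1/3) + 2 + (6*sqrt(78) + 53)^(1/3))/18)*sin(sqrt(3)*z*(-(6*sqrt(78) + 53)^(1/3) + (6*sqrt(78) + 53)^(-1/3))/18) + C3*exp(-z*((6*sqrt(78) + 53)^(-1/3) + 2 + (6*sqrt(78) + 53)^(1/3))/18)*cos(sqrt(3)*z*(-(6*sqrt(78) + 53)^(1/3) + (6*sqrt(78) + 53)^(-1/3))/18) + C4*exp(z*(-1 + (6*sqrt(78) + 53)^(-1/3) + (6*sqrt(78) + 53)^(1/3))/9)


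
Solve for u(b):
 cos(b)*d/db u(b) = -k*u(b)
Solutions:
 u(b) = C1*exp(k*(log(sin(b) - 1) - log(sin(b) + 1))/2)


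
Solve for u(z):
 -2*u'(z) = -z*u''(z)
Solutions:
 u(z) = C1 + C2*z^3


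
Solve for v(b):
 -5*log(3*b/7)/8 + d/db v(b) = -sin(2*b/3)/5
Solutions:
 v(b) = C1 + 5*b*log(b)/8 - 5*b*log(7)/8 - 5*b/8 + 5*b*log(3)/8 + 3*cos(2*b/3)/10


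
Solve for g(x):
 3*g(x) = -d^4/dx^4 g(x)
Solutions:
 g(x) = (C1*sin(sqrt(2)*3^(1/4)*x/2) + C2*cos(sqrt(2)*3^(1/4)*x/2))*exp(-sqrt(2)*3^(1/4)*x/2) + (C3*sin(sqrt(2)*3^(1/4)*x/2) + C4*cos(sqrt(2)*3^(1/4)*x/2))*exp(sqrt(2)*3^(1/4)*x/2)


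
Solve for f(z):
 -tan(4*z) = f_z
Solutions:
 f(z) = C1 + log(cos(4*z))/4


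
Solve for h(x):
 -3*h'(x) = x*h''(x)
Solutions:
 h(x) = C1 + C2/x^2


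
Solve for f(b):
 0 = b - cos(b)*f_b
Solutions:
 f(b) = C1 + Integral(b/cos(b), b)


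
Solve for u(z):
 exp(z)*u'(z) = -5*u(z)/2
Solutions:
 u(z) = C1*exp(5*exp(-z)/2)


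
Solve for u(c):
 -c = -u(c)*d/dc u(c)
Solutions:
 u(c) = -sqrt(C1 + c^2)
 u(c) = sqrt(C1 + c^2)


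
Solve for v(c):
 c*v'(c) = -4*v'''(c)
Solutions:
 v(c) = C1 + Integral(C2*airyai(-2^(1/3)*c/2) + C3*airybi(-2^(1/3)*c/2), c)


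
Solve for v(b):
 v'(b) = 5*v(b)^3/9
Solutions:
 v(b) = -3*sqrt(2)*sqrt(-1/(C1 + 5*b))/2
 v(b) = 3*sqrt(2)*sqrt(-1/(C1 + 5*b))/2


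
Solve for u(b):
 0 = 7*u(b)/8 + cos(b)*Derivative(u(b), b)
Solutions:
 u(b) = C1*(sin(b) - 1)^(7/16)/(sin(b) + 1)^(7/16)


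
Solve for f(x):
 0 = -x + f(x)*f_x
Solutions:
 f(x) = -sqrt(C1 + x^2)
 f(x) = sqrt(C1 + x^2)


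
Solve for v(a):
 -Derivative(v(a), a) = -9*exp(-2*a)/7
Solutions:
 v(a) = C1 - 9*exp(-2*a)/14


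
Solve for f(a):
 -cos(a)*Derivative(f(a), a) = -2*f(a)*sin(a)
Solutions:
 f(a) = C1/cos(a)^2


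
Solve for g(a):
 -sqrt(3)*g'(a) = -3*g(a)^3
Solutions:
 g(a) = -sqrt(2)*sqrt(-1/(C1 + sqrt(3)*a))/2
 g(a) = sqrt(2)*sqrt(-1/(C1 + sqrt(3)*a))/2


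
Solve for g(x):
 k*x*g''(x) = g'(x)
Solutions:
 g(x) = C1 + x^(((re(k) + 1)*re(k) + im(k)^2)/(re(k)^2 + im(k)^2))*(C2*sin(log(x)*Abs(im(k))/(re(k)^2 + im(k)^2)) + C3*cos(log(x)*im(k)/(re(k)^2 + im(k)^2)))


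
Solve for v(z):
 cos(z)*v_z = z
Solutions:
 v(z) = C1 + Integral(z/cos(z), z)


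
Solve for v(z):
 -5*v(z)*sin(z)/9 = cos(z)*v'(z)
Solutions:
 v(z) = C1*cos(z)^(5/9)


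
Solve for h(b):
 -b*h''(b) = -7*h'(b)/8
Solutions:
 h(b) = C1 + C2*b^(15/8)


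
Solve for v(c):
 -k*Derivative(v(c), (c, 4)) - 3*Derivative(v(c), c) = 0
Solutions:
 v(c) = C1 + C2*exp(3^(1/3)*c*(-1/k)^(1/3)) + C3*exp(c*(-1/k)^(1/3)*(-3^(1/3) + 3^(5/6)*I)/2) + C4*exp(-c*(-1/k)^(1/3)*(3^(1/3) + 3^(5/6)*I)/2)


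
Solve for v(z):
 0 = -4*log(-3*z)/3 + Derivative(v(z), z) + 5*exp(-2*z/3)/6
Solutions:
 v(z) = C1 + 4*z*log(-z)/3 + 4*z*(-1 + log(3))/3 + 5*exp(-2*z/3)/4


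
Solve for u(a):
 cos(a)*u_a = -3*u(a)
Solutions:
 u(a) = C1*(sin(a) - 1)^(3/2)/(sin(a) + 1)^(3/2)


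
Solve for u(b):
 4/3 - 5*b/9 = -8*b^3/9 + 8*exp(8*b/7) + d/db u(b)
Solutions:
 u(b) = C1 + 2*b^4/9 - 5*b^2/18 + 4*b/3 - 7*exp(8*b/7)


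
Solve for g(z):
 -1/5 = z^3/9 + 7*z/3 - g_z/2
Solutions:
 g(z) = C1 + z^4/18 + 7*z^2/3 + 2*z/5


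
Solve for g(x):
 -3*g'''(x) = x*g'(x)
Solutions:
 g(x) = C1 + Integral(C2*airyai(-3^(2/3)*x/3) + C3*airybi(-3^(2/3)*x/3), x)


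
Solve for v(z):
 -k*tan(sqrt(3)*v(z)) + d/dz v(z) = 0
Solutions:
 v(z) = sqrt(3)*(pi - asin(C1*exp(sqrt(3)*k*z)))/3
 v(z) = sqrt(3)*asin(C1*exp(sqrt(3)*k*z))/3


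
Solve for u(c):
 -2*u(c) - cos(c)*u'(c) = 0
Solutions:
 u(c) = C1*(sin(c) - 1)/(sin(c) + 1)


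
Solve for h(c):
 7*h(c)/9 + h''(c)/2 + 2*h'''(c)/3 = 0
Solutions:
 h(c) = C1*exp(c*(-6 + 3*3^(1/3)/(4*sqrt(826) + 115)^(1/3) + 3^(2/3)*(4*sqrt(826) + 115)^(1/3))/24)*sin(3^(1/6)*c*(-(4*sqrt(826) + 115)^(1/3) + 3^(2/3)/(4*sqrt(826) + 115)^(1/3))/8) + C2*exp(c*(-6 + 3*3^(1/3)/(4*sqrt(826) + 115)^(1/3) + 3^(2/3)*(4*sqrt(826) + 115)^(1/3))/24)*cos(3^(1/6)*c*(-(4*sqrt(826) + 115)^(1/3) + 3^(2/3)/(4*sqrt(826) + 115)^(1/3))/8) + C3*exp(-c*(3*3^(1/3)/(4*sqrt(826) + 115)^(1/3) + 3 + 3^(2/3)*(4*sqrt(826) + 115)^(1/3))/12)


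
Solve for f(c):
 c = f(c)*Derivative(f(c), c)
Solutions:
 f(c) = -sqrt(C1 + c^2)
 f(c) = sqrt(C1 + c^2)


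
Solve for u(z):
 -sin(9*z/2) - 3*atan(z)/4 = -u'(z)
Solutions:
 u(z) = C1 + 3*z*atan(z)/4 - 3*log(z^2 + 1)/8 - 2*cos(9*z/2)/9


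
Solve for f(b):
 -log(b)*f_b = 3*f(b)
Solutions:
 f(b) = C1*exp(-3*li(b))


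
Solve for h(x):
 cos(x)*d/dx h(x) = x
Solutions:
 h(x) = C1 + Integral(x/cos(x), x)


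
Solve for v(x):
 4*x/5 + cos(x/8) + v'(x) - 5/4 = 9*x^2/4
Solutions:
 v(x) = C1 + 3*x^3/4 - 2*x^2/5 + 5*x/4 - 8*sin(x/8)


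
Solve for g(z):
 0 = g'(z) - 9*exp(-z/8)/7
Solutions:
 g(z) = C1 - 72*exp(-z/8)/7


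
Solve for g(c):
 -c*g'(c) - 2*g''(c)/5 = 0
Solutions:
 g(c) = C1 + C2*erf(sqrt(5)*c/2)


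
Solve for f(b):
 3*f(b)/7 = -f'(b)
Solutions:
 f(b) = C1*exp(-3*b/7)


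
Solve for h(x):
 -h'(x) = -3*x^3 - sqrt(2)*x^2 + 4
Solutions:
 h(x) = C1 + 3*x^4/4 + sqrt(2)*x^3/3 - 4*x


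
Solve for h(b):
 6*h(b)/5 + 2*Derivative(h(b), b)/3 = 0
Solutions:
 h(b) = C1*exp(-9*b/5)


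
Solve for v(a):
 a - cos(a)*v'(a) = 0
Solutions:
 v(a) = C1 + Integral(a/cos(a), a)


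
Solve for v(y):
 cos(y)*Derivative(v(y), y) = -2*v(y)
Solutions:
 v(y) = C1*(sin(y) - 1)/(sin(y) + 1)


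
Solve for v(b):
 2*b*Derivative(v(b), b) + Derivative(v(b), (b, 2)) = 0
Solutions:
 v(b) = C1 + C2*erf(b)


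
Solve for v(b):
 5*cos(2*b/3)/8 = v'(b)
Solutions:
 v(b) = C1 + 15*sin(2*b/3)/16


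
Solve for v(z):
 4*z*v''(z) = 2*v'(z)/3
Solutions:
 v(z) = C1 + C2*z^(7/6)


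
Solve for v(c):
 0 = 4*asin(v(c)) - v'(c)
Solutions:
 Integral(1/asin(_y), (_y, v(c))) = C1 + 4*c


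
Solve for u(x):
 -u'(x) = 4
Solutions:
 u(x) = C1 - 4*x


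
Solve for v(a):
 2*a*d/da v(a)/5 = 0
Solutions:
 v(a) = C1


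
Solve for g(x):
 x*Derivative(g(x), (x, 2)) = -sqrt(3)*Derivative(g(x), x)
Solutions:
 g(x) = C1 + C2*x^(1 - sqrt(3))


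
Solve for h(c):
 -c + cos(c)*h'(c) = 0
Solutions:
 h(c) = C1 + Integral(c/cos(c), c)


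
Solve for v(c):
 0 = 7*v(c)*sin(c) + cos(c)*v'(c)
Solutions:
 v(c) = C1*cos(c)^7


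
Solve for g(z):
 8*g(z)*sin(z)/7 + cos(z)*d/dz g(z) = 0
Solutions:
 g(z) = C1*cos(z)^(8/7)


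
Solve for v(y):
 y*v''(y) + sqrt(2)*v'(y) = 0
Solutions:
 v(y) = C1 + C2*y^(1 - sqrt(2))


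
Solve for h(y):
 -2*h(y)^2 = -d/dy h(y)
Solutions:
 h(y) = -1/(C1 + 2*y)


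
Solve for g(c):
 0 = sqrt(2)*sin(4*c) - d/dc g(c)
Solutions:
 g(c) = C1 - sqrt(2)*cos(4*c)/4


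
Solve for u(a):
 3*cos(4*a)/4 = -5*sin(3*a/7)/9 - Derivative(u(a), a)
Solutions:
 u(a) = C1 - 3*sin(4*a)/16 + 35*cos(3*a/7)/27


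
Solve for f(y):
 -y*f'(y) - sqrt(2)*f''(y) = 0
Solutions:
 f(y) = C1 + C2*erf(2^(1/4)*y/2)


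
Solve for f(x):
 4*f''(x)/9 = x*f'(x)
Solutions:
 f(x) = C1 + C2*erfi(3*sqrt(2)*x/4)


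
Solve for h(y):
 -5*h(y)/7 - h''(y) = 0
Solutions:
 h(y) = C1*sin(sqrt(35)*y/7) + C2*cos(sqrt(35)*y/7)


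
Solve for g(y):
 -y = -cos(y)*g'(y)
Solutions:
 g(y) = C1 + Integral(y/cos(y), y)


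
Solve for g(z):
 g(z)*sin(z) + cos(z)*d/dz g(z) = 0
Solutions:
 g(z) = C1*cos(z)


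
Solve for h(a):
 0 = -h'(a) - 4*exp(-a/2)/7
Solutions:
 h(a) = C1 + 8*exp(-a/2)/7


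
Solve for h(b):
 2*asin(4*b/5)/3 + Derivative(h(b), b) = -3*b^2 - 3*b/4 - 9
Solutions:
 h(b) = C1 - b^3 - 3*b^2/8 - 2*b*asin(4*b/5)/3 - 9*b - sqrt(25 - 16*b^2)/6


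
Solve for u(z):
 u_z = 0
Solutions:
 u(z) = C1


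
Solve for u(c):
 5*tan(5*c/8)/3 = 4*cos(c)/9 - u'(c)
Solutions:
 u(c) = C1 + 8*log(cos(5*c/8))/3 + 4*sin(c)/9


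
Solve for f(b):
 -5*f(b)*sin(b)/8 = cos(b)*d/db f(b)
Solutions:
 f(b) = C1*cos(b)^(5/8)


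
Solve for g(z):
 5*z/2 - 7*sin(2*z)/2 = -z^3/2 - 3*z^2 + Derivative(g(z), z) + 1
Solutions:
 g(z) = C1 + z^4/8 + z^3 + 5*z^2/4 - z + 7*cos(2*z)/4


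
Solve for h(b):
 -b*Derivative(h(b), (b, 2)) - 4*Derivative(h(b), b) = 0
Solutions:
 h(b) = C1 + C2/b^3


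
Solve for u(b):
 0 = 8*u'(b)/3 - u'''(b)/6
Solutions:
 u(b) = C1 + C2*exp(-4*b) + C3*exp(4*b)


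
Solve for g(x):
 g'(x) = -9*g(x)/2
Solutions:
 g(x) = C1*exp(-9*x/2)


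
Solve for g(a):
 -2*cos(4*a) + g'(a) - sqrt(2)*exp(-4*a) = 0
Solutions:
 g(a) = C1 + sin(4*a)/2 - sqrt(2)*exp(-4*a)/4


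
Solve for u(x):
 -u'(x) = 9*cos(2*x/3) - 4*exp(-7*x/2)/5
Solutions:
 u(x) = C1 - 27*sin(2*x/3)/2 - 8*exp(-7*x/2)/35


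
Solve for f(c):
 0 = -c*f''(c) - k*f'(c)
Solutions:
 f(c) = C1 + c^(1 - re(k))*(C2*sin(log(c)*Abs(im(k))) + C3*cos(log(c)*im(k)))


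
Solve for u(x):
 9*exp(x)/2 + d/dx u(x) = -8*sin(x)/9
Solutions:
 u(x) = C1 - 9*exp(x)/2 + 8*cos(x)/9


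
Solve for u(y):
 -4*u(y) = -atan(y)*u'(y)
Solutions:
 u(y) = C1*exp(4*Integral(1/atan(y), y))


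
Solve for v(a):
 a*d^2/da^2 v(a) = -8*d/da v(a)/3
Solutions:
 v(a) = C1 + C2/a^(5/3)


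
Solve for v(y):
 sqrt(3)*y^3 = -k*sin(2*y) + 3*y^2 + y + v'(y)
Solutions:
 v(y) = C1 - k*cos(2*y)/2 + sqrt(3)*y^4/4 - y^3 - y^2/2


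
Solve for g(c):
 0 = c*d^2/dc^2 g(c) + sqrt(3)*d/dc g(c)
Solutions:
 g(c) = C1 + C2*c^(1 - sqrt(3))


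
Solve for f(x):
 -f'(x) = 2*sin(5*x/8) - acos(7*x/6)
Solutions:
 f(x) = C1 + x*acos(7*x/6) - sqrt(36 - 49*x^2)/7 + 16*cos(5*x/8)/5


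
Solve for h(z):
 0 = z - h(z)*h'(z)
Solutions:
 h(z) = -sqrt(C1 + z^2)
 h(z) = sqrt(C1 + z^2)


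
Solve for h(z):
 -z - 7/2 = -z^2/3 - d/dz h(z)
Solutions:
 h(z) = C1 - z^3/9 + z^2/2 + 7*z/2


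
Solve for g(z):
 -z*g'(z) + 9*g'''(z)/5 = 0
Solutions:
 g(z) = C1 + Integral(C2*airyai(15^(1/3)*z/3) + C3*airybi(15^(1/3)*z/3), z)


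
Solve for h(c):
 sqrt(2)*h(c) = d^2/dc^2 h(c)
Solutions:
 h(c) = C1*exp(-2^(1/4)*c) + C2*exp(2^(1/4)*c)


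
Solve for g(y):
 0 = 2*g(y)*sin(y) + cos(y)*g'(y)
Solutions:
 g(y) = C1*cos(y)^2


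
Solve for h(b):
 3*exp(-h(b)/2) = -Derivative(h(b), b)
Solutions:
 h(b) = 2*log(C1 - 3*b/2)


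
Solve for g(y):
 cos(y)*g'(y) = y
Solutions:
 g(y) = C1 + Integral(y/cos(y), y)


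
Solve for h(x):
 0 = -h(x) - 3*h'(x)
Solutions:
 h(x) = C1*exp(-x/3)


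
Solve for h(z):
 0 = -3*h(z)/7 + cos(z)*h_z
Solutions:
 h(z) = C1*(sin(z) + 1)^(3/14)/(sin(z) - 1)^(3/14)


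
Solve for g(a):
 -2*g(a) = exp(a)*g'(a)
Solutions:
 g(a) = C1*exp(2*exp(-a))


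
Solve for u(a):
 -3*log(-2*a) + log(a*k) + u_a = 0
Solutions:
 u(a) = C1 + a*(-log(-k) - 2 + 3*log(2)) + 2*a*log(-a)


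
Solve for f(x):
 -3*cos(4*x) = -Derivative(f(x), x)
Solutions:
 f(x) = C1 + 3*sin(4*x)/4


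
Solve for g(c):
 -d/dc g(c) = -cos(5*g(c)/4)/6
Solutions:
 -c/6 - 2*log(sin(5*g(c)/4) - 1)/5 + 2*log(sin(5*g(c)/4) + 1)/5 = C1


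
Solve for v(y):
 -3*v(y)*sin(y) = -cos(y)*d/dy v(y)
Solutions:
 v(y) = C1/cos(y)^3


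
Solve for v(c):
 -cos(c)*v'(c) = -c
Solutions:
 v(c) = C1 + Integral(c/cos(c), c)


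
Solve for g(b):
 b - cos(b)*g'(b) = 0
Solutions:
 g(b) = C1 + Integral(b/cos(b), b)


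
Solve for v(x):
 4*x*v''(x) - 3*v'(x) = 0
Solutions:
 v(x) = C1 + C2*x^(7/4)


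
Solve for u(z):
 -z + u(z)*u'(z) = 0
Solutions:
 u(z) = -sqrt(C1 + z^2)
 u(z) = sqrt(C1 + z^2)


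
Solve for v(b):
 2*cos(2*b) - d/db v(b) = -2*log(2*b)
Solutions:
 v(b) = C1 + 2*b*log(b) - 2*b + 2*b*log(2) + sin(2*b)


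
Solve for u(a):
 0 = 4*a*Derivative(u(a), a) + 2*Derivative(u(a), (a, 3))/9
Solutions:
 u(a) = C1 + Integral(C2*airyai(-18^(1/3)*a) + C3*airybi(-18^(1/3)*a), a)


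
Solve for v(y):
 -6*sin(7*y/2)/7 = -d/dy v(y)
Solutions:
 v(y) = C1 - 12*cos(7*y/2)/49


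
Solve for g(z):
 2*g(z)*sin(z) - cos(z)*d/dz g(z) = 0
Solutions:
 g(z) = C1/cos(z)^2


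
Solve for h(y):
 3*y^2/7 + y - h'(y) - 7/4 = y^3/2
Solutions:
 h(y) = C1 - y^4/8 + y^3/7 + y^2/2 - 7*y/4


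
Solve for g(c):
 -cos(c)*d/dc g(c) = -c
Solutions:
 g(c) = C1 + Integral(c/cos(c), c)


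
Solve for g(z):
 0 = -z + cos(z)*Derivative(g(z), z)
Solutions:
 g(z) = C1 + Integral(z/cos(z), z)


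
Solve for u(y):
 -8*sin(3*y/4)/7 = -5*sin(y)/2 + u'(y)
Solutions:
 u(y) = C1 + 32*cos(3*y/4)/21 - 5*cos(y)/2


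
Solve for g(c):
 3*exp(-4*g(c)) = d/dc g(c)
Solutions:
 g(c) = log(-I*(C1 + 12*c)^(1/4))
 g(c) = log(I*(C1 + 12*c)^(1/4))
 g(c) = log(-(C1 + 12*c)^(1/4))
 g(c) = log(C1 + 12*c)/4


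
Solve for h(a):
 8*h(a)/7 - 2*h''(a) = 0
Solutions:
 h(a) = C1*exp(-2*sqrt(7)*a/7) + C2*exp(2*sqrt(7)*a/7)


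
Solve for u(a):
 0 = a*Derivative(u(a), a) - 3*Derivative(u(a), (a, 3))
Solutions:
 u(a) = C1 + Integral(C2*airyai(3^(2/3)*a/3) + C3*airybi(3^(2/3)*a/3), a)


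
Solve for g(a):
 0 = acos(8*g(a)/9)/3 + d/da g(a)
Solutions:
 Integral(1/acos(8*_y/9), (_y, g(a))) = C1 - a/3


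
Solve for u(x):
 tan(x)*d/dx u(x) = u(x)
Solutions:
 u(x) = C1*sin(x)


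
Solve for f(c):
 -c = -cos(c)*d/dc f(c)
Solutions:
 f(c) = C1 + Integral(c/cos(c), c)


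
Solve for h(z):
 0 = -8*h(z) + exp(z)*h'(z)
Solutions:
 h(z) = C1*exp(-8*exp(-z))


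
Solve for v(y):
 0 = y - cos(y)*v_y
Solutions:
 v(y) = C1 + Integral(y/cos(y), y)


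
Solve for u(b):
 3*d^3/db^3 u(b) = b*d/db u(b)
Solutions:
 u(b) = C1 + Integral(C2*airyai(3^(2/3)*b/3) + C3*airybi(3^(2/3)*b/3), b)


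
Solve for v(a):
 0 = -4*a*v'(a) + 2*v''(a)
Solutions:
 v(a) = C1 + C2*erfi(a)


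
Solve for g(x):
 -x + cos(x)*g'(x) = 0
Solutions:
 g(x) = C1 + Integral(x/cos(x), x)


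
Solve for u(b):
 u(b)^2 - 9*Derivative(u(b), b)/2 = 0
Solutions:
 u(b) = -9/(C1 + 2*b)


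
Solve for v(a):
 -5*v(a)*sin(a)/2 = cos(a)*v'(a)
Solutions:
 v(a) = C1*cos(a)^(5/2)


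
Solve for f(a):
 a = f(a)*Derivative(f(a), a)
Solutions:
 f(a) = -sqrt(C1 + a^2)
 f(a) = sqrt(C1 + a^2)


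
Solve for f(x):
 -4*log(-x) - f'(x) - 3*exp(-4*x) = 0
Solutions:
 f(x) = C1 - 4*x*log(-x) + 4*x + 3*exp(-4*x)/4


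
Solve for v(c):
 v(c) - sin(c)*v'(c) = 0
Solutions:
 v(c) = C1*sqrt(cos(c) - 1)/sqrt(cos(c) + 1)


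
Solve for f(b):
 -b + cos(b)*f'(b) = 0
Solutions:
 f(b) = C1 + Integral(b/cos(b), b)


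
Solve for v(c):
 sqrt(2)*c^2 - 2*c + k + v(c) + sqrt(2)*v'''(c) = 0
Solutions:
 v(c) = C3*exp(-2^(5/6)*c/2) - sqrt(2)*c^2 + 2*c - k + (C1*sin(2^(5/6)*sqrt(3)*c/4) + C2*cos(2^(5/6)*sqrt(3)*c/4))*exp(2^(5/6)*c/4)


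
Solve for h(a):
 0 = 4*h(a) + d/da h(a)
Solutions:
 h(a) = C1*exp(-4*a)


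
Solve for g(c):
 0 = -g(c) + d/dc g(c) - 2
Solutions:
 g(c) = C1*exp(c) - 2


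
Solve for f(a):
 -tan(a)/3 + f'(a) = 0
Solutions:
 f(a) = C1 - log(cos(a))/3


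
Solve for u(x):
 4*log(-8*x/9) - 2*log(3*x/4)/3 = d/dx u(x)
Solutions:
 u(x) = C1 + 10*x*log(x)/3 + x*(-9*log(3) - 10/3 + log(6)/3 + 13*log(2) + 4*I*pi)


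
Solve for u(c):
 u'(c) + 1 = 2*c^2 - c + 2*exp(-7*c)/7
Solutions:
 u(c) = C1 + 2*c^3/3 - c^2/2 - c - 2*exp(-7*c)/49


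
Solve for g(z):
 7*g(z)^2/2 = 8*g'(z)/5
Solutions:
 g(z) = -16/(C1 + 35*z)


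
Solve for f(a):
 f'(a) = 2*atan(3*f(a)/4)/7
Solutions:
 Integral(1/atan(3*_y/4), (_y, f(a))) = C1 + 2*a/7


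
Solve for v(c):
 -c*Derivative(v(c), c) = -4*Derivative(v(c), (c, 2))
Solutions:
 v(c) = C1 + C2*erfi(sqrt(2)*c/4)


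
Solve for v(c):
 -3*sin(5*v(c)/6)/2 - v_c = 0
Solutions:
 3*c/2 + 3*log(cos(5*v(c)/6) - 1)/5 - 3*log(cos(5*v(c)/6) + 1)/5 = C1


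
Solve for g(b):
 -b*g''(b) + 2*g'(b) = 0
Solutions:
 g(b) = C1 + C2*b^3


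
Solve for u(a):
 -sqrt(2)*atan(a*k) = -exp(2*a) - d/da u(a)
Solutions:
 u(a) = C1 + sqrt(2)*Piecewise((a*atan(a*k) - log(a^2*k^2 + 1)/(2*k), Ne(k, 0)), (0, True)) - exp(2*a)/2


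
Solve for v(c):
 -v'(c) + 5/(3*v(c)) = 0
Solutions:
 v(c) = -sqrt(C1 + 30*c)/3
 v(c) = sqrt(C1 + 30*c)/3


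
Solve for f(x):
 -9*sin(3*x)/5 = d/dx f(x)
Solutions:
 f(x) = C1 + 3*cos(3*x)/5


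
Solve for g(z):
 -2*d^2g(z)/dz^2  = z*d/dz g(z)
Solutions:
 g(z) = C1 + C2*erf(z/2)


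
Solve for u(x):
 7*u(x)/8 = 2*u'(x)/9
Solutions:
 u(x) = C1*exp(63*x/16)


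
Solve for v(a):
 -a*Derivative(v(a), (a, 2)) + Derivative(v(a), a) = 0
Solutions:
 v(a) = C1 + C2*a^2


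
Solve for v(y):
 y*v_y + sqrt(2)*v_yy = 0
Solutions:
 v(y) = C1 + C2*erf(2^(1/4)*y/2)


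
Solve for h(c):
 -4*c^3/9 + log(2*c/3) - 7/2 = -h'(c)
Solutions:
 h(c) = C1 + c^4/9 - c*log(c) + c*log(3/2) + 9*c/2


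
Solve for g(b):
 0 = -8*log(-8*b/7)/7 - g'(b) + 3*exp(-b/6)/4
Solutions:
 g(b) = C1 - 8*b*log(-b)/7 + 8*b*(-3*log(2) + 1 + log(7))/7 - 9*exp(-b/6)/2


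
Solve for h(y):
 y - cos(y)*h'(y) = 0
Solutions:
 h(y) = C1 + Integral(y/cos(y), y)


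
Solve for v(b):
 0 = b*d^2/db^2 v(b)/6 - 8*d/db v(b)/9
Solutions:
 v(b) = C1 + C2*b^(19/3)


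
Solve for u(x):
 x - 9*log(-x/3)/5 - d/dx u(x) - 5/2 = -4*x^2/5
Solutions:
 u(x) = C1 + 4*x^3/15 + x^2/2 - 9*x*log(-x)/5 + x*(-7 + 18*log(3))/10


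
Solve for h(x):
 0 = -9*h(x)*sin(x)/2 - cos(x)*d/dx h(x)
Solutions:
 h(x) = C1*cos(x)^(9/2)


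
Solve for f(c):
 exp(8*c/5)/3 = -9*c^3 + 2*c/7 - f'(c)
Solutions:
 f(c) = C1 - 9*c^4/4 + c^2/7 - 5*exp(8*c/5)/24


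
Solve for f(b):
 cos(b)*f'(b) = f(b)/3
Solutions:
 f(b) = C1*(sin(b) + 1)^(1/6)/(sin(b) - 1)^(1/6)


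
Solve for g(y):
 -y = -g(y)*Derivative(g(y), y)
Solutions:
 g(y) = -sqrt(C1 + y^2)
 g(y) = sqrt(C1 + y^2)


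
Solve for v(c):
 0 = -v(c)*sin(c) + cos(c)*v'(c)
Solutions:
 v(c) = C1/cos(c)


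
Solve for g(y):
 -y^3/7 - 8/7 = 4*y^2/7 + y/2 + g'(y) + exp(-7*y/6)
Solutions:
 g(y) = C1 - y^4/28 - 4*y^3/21 - y^2/4 - 8*y/7 + 6*exp(-7*y/6)/7


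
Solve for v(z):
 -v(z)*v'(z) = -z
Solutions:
 v(z) = -sqrt(C1 + z^2)
 v(z) = sqrt(C1 + z^2)


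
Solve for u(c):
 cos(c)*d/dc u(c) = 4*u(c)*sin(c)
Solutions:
 u(c) = C1/cos(c)^4


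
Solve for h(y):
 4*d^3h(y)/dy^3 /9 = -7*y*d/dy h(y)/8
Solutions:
 h(y) = C1 + Integral(C2*airyai(-126^(1/3)*y/4) + C3*airybi(-126^(1/3)*y/4), y)


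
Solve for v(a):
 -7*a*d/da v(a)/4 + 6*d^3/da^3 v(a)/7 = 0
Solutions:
 v(a) = C1 + Integral(C2*airyai(21^(2/3)*a/6) + C3*airybi(21^(2/3)*a/6), a)


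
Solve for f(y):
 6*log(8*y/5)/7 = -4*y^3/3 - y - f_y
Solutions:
 f(y) = C1 - y^4/3 - y^2/2 - 6*y*log(y)/7 - 18*y*log(2)/7 + 6*y/7 + 6*y*log(5)/7


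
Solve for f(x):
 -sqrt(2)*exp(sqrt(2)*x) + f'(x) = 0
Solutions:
 f(x) = C1 + exp(sqrt(2)*x)


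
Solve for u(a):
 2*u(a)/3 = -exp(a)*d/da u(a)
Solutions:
 u(a) = C1*exp(2*exp(-a)/3)


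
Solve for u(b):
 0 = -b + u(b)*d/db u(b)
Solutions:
 u(b) = -sqrt(C1 + b^2)
 u(b) = sqrt(C1 + b^2)


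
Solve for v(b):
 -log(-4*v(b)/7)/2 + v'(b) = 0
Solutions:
 -2*Integral(1/(log(-_y) - log(7) + 2*log(2)), (_y, v(b))) = C1 - b


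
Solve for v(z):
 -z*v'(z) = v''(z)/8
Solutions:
 v(z) = C1 + C2*erf(2*z)


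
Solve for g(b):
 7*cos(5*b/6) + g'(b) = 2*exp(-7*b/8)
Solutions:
 g(b) = C1 - 42*sin(5*b/6)/5 - 16*exp(-7*b/8)/7
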